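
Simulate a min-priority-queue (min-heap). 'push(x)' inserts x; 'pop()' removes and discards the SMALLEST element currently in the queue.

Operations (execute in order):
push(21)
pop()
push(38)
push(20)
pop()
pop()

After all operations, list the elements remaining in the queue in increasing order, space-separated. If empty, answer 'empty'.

push(21): heap contents = [21]
pop() → 21: heap contents = []
push(38): heap contents = [38]
push(20): heap contents = [20, 38]
pop() → 20: heap contents = [38]
pop() → 38: heap contents = []

Answer: empty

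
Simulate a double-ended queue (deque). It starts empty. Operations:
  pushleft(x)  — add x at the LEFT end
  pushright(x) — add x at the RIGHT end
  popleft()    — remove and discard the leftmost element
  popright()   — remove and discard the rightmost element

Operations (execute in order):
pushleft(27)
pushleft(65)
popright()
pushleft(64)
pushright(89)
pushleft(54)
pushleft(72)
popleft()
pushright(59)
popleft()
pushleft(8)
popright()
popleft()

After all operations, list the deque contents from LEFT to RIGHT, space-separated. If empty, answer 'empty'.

Answer: 64 65 89

Derivation:
pushleft(27): [27]
pushleft(65): [65, 27]
popright(): [65]
pushleft(64): [64, 65]
pushright(89): [64, 65, 89]
pushleft(54): [54, 64, 65, 89]
pushleft(72): [72, 54, 64, 65, 89]
popleft(): [54, 64, 65, 89]
pushright(59): [54, 64, 65, 89, 59]
popleft(): [64, 65, 89, 59]
pushleft(8): [8, 64, 65, 89, 59]
popright(): [8, 64, 65, 89]
popleft(): [64, 65, 89]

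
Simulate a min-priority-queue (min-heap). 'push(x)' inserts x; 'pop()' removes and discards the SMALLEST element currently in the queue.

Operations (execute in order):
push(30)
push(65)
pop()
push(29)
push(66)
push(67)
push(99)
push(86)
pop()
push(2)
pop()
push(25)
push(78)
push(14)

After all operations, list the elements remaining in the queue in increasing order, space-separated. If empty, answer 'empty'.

push(30): heap contents = [30]
push(65): heap contents = [30, 65]
pop() → 30: heap contents = [65]
push(29): heap contents = [29, 65]
push(66): heap contents = [29, 65, 66]
push(67): heap contents = [29, 65, 66, 67]
push(99): heap contents = [29, 65, 66, 67, 99]
push(86): heap contents = [29, 65, 66, 67, 86, 99]
pop() → 29: heap contents = [65, 66, 67, 86, 99]
push(2): heap contents = [2, 65, 66, 67, 86, 99]
pop() → 2: heap contents = [65, 66, 67, 86, 99]
push(25): heap contents = [25, 65, 66, 67, 86, 99]
push(78): heap contents = [25, 65, 66, 67, 78, 86, 99]
push(14): heap contents = [14, 25, 65, 66, 67, 78, 86, 99]

Answer: 14 25 65 66 67 78 86 99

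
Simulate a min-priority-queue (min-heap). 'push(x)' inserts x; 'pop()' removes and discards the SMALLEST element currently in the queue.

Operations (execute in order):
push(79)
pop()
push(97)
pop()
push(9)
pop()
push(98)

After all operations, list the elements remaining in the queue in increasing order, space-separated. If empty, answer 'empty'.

Answer: 98

Derivation:
push(79): heap contents = [79]
pop() → 79: heap contents = []
push(97): heap contents = [97]
pop() → 97: heap contents = []
push(9): heap contents = [9]
pop() → 9: heap contents = []
push(98): heap contents = [98]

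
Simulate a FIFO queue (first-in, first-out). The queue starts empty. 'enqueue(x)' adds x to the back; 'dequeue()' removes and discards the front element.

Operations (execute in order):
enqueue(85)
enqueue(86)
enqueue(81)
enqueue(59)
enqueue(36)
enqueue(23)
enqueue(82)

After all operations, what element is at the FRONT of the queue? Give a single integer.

Answer: 85

Derivation:
enqueue(85): queue = [85]
enqueue(86): queue = [85, 86]
enqueue(81): queue = [85, 86, 81]
enqueue(59): queue = [85, 86, 81, 59]
enqueue(36): queue = [85, 86, 81, 59, 36]
enqueue(23): queue = [85, 86, 81, 59, 36, 23]
enqueue(82): queue = [85, 86, 81, 59, 36, 23, 82]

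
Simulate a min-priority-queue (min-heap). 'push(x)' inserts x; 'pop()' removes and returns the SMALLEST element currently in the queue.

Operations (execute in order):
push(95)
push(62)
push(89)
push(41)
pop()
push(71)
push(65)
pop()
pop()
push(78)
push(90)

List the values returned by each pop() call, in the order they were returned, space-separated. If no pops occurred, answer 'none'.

push(95): heap contents = [95]
push(62): heap contents = [62, 95]
push(89): heap contents = [62, 89, 95]
push(41): heap contents = [41, 62, 89, 95]
pop() → 41: heap contents = [62, 89, 95]
push(71): heap contents = [62, 71, 89, 95]
push(65): heap contents = [62, 65, 71, 89, 95]
pop() → 62: heap contents = [65, 71, 89, 95]
pop() → 65: heap contents = [71, 89, 95]
push(78): heap contents = [71, 78, 89, 95]
push(90): heap contents = [71, 78, 89, 90, 95]

Answer: 41 62 65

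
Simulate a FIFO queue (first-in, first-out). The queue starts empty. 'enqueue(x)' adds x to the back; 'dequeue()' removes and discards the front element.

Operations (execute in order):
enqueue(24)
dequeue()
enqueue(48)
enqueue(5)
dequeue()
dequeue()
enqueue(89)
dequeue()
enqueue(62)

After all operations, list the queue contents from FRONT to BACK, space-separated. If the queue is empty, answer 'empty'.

Answer: 62

Derivation:
enqueue(24): [24]
dequeue(): []
enqueue(48): [48]
enqueue(5): [48, 5]
dequeue(): [5]
dequeue(): []
enqueue(89): [89]
dequeue(): []
enqueue(62): [62]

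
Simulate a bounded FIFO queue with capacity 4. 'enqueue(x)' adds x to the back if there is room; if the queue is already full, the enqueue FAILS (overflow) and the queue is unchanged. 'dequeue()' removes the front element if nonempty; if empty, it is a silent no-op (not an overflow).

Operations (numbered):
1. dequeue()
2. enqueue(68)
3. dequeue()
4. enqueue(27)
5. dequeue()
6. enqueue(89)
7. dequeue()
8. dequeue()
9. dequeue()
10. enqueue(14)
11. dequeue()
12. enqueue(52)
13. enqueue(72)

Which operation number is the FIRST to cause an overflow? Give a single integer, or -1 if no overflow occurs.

Answer: -1

Derivation:
1. dequeue(): empty, no-op, size=0
2. enqueue(68): size=1
3. dequeue(): size=0
4. enqueue(27): size=1
5. dequeue(): size=0
6. enqueue(89): size=1
7. dequeue(): size=0
8. dequeue(): empty, no-op, size=0
9. dequeue(): empty, no-op, size=0
10. enqueue(14): size=1
11. dequeue(): size=0
12. enqueue(52): size=1
13. enqueue(72): size=2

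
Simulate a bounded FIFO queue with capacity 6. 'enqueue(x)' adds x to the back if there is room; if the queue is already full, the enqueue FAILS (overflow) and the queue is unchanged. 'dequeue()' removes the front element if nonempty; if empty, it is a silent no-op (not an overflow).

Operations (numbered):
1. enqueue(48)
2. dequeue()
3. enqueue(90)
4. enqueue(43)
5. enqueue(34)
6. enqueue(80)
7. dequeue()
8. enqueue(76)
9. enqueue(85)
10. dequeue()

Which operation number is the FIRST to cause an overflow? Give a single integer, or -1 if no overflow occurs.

Answer: -1

Derivation:
1. enqueue(48): size=1
2. dequeue(): size=0
3. enqueue(90): size=1
4. enqueue(43): size=2
5. enqueue(34): size=3
6. enqueue(80): size=4
7. dequeue(): size=3
8. enqueue(76): size=4
9. enqueue(85): size=5
10. dequeue(): size=4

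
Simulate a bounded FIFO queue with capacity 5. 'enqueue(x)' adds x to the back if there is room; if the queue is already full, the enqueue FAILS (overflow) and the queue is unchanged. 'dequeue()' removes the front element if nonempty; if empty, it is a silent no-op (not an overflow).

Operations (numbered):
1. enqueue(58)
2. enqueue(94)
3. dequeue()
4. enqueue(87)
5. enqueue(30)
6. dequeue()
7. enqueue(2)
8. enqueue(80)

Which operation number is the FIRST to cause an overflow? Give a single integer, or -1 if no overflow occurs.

Answer: -1

Derivation:
1. enqueue(58): size=1
2. enqueue(94): size=2
3. dequeue(): size=1
4. enqueue(87): size=2
5. enqueue(30): size=3
6. dequeue(): size=2
7. enqueue(2): size=3
8. enqueue(80): size=4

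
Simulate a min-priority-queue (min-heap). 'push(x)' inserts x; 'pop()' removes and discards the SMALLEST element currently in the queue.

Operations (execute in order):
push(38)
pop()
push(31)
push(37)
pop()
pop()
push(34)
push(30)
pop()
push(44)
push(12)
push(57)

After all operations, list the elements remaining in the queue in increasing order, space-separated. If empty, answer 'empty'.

Answer: 12 34 44 57

Derivation:
push(38): heap contents = [38]
pop() → 38: heap contents = []
push(31): heap contents = [31]
push(37): heap contents = [31, 37]
pop() → 31: heap contents = [37]
pop() → 37: heap contents = []
push(34): heap contents = [34]
push(30): heap contents = [30, 34]
pop() → 30: heap contents = [34]
push(44): heap contents = [34, 44]
push(12): heap contents = [12, 34, 44]
push(57): heap contents = [12, 34, 44, 57]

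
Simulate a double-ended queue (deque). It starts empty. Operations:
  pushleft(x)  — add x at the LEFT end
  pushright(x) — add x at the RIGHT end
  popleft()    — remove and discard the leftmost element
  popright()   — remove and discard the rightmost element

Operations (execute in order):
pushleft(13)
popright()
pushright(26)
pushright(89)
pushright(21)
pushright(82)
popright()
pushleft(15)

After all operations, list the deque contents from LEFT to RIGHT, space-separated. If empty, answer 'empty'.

pushleft(13): [13]
popright(): []
pushright(26): [26]
pushright(89): [26, 89]
pushright(21): [26, 89, 21]
pushright(82): [26, 89, 21, 82]
popright(): [26, 89, 21]
pushleft(15): [15, 26, 89, 21]

Answer: 15 26 89 21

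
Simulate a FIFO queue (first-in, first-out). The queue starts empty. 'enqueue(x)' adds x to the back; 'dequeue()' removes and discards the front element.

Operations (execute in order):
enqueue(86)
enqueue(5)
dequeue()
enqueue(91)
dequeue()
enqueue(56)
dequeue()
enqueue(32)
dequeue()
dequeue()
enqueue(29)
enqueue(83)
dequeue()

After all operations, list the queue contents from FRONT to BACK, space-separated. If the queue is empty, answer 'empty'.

enqueue(86): [86]
enqueue(5): [86, 5]
dequeue(): [5]
enqueue(91): [5, 91]
dequeue(): [91]
enqueue(56): [91, 56]
dequeue(): [56]
enqueue(32): [56, 32]
dequeue(): [32]
dequeue(): []
enqueue(29): [29]
enqueue(83): [29, 83]
dequeue(): [83]

Answer: 83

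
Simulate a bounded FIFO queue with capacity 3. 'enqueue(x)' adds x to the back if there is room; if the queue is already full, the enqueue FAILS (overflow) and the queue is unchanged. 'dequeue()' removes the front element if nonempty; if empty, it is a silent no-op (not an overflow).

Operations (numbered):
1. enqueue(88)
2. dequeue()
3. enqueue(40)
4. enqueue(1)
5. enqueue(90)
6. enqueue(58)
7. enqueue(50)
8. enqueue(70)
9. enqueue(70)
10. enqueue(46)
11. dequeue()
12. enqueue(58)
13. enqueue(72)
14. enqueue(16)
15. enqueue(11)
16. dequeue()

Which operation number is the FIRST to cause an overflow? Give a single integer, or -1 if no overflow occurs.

Answer: 6

Derivation:
1. enqueue(88): size=1
2. dequeue(): size=0
3. enqueue(40): size=1
4. enqueue(1): size=2
5. enqueue(90): size=3
6. enqueue(58): size=3=cap → OVERFLOW (fail)
7. enqueue(50): size=3=cap → OVERFLOW (fail)
8. enqueue(70): size=3=cap → OVERFLOW (fail)
9. enqueue(70): size=3=cap → OVERFLOW (fail)
10. enqueue(46): size=3=cap → OVERFLOW (fail)
11. dequeue(): size=2
12. enqueue(58): size=3
13. enqueue(72): size=3=cap → OVERFLOW (fail)
14. enqueue(16): size=3=cap → OVERFLOW (fail)
15. enqueue(11): size=3=cap → OVERFLOW (fail)
16. dequeue(): size=2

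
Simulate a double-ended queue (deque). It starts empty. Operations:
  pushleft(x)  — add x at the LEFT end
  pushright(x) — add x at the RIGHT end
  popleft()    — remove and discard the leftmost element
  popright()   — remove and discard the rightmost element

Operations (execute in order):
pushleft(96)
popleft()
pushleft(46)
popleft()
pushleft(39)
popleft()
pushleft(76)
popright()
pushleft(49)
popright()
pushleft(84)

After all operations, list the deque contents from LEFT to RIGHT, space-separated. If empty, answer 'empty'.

Answer: 84

Derivation:
pushleft(96): [96]
popleft(): []
pushleft(46): [46]
popleft(): []
pushleft(39): [39]
popleft(): []
pushleft(76): [76]
popright(): []
pushleft(49): [49]
popright(): []
pushleft(84): [84]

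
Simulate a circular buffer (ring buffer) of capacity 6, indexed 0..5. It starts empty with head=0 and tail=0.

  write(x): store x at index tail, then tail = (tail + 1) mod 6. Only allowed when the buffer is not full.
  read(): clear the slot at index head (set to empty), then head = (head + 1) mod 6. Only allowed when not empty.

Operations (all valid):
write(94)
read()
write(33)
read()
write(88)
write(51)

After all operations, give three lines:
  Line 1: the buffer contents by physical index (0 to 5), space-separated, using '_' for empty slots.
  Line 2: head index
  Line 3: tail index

Answer: _ _ 88 51 _ _
2
4

Derivation:
write(94): buf=[94 _ _ _ _ _], head=0, tail=1, size=1
read(): buf=[_ _ _ _ _ _], head=1, tail=1, size=0
write(33): buf=[_ 33 _ _ _ _], head=1, tail=2, size=1
read(): buf=[_ _ _ _ _ _], head=2, tail=2, size=0
write(88): buf=[_ _ 88 _ _ _], head=2, tail=3, size=1
write(51): buf=[_ _ 88 51 _ _], head=2, tail=4, size=2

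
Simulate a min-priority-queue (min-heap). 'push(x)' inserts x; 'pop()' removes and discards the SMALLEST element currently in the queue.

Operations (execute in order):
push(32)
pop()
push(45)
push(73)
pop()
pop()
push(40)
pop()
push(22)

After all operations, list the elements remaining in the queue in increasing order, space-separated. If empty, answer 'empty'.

Answer: 22

Derivation:
push(32): heap contents = [32]
pop() → 32: heap contents = []
push(45): heap contents = [45]
push(73): heap contents = [45, 73]
pop() → 45: heap contents = [73]
pop() → 73: heap contents = []
push(40): heap contents = [40]
pop() → 40: heap contents = []
push(22): heap contents = [22]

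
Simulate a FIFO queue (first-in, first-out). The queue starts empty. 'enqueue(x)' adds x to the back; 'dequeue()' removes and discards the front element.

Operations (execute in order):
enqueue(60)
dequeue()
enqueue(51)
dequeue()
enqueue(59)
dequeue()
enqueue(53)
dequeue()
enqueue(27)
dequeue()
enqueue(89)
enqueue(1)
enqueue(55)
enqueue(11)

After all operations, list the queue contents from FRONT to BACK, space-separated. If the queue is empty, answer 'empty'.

Answer: 89 1 55 11

Derivation:
enqueue(60): [60]
dequeue(): []
enqueue(51): [51]
dequeue(): []
enqueue(59): [59]
dequeue(): []
enqueue(53): [53]
dequeue(): []
enqueue(27): [27]
dequeue(): []
enqueue(89): [89]
enqueue(1): [89, 1]
enqueue(55): [89, 1, 55]
enqueue(11): [89, 1, 55, 11]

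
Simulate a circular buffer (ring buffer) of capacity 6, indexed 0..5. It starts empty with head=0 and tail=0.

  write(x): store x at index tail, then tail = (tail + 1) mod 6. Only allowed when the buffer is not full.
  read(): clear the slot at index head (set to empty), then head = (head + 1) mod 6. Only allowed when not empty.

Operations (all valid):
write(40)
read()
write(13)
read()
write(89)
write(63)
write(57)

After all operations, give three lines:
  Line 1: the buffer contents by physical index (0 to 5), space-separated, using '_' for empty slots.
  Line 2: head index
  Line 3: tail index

Answer: _ _ 89 63 57 _
2
5

Derivation:
write(40): buf=[40 _ _ _ _ _], head=0, tail=1, size=1
read(): buf=[_ _ _ _ _ _], head=1, tail=1, size=0
write(13): buf=[_ 13 _ _ _ _], head=1, tail=2, size=1
read(): buf=[_ _ _ _ _ _], head=2, tail=2, size=0
write(89): buf=[_ _ 89 _ _ _], head=2, tail=3, size=1
write(63): buf=[_ _ 89 63 _ _], head=2, tail=4, size=2
write(57): buf=[_ _ 89 63 57 _], head=2, tail=5, size=3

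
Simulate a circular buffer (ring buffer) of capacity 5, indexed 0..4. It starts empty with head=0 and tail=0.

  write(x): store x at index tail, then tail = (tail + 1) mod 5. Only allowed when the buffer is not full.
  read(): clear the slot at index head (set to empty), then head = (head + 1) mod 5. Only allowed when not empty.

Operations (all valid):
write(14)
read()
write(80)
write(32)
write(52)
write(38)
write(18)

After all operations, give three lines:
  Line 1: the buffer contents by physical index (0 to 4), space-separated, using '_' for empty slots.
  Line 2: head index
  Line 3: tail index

Answer: 18 80 32 52 38
1
1

Derivation:
write(14): buf=[14 _ _ _ _], head=0, tail=1, size=1
read(): buf=[_ _ _ _ _], head=1, tail=1, size=0
write(80): buf=[_ 80 _ _ _], head=1, tail=2, size=1
write(32): buf=[_ 80 32 _ _], head=1, tail=3, size=2
write(52): buf=[_ 80 32 52 _], head=1, tail=4, size=3
write(38): buf=[_ 80 32 52 38], head=1, tail=0, size=4
write(18): buf=[18 80 32 52 38], head=1, tail=1, size=5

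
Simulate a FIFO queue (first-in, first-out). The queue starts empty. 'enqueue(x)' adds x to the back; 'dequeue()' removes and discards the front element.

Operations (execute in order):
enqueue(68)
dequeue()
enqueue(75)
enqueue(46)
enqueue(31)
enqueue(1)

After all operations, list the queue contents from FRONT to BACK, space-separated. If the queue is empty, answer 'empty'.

enqueue(68): [68]
dequeue(): []
enqueue(75): [75]
enqueue(46): [75, 46]
enqueue(31): [75, 46, 31]
enqueue(1): [75, 46, 31, 1]

Answer: 75 46 31 1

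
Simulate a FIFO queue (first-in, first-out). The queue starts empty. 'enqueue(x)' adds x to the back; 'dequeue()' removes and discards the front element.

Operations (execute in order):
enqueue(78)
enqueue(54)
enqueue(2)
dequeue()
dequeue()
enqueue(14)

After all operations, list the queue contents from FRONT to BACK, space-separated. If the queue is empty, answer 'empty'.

enqueue(78): [78]
enqueue(54): [78, 54]
enqueue(2): [78, 54, 2]
dequeue(): [54, 2]
dequeue(): [2]
enqueue(14): [2, 14]

Answer: 2 14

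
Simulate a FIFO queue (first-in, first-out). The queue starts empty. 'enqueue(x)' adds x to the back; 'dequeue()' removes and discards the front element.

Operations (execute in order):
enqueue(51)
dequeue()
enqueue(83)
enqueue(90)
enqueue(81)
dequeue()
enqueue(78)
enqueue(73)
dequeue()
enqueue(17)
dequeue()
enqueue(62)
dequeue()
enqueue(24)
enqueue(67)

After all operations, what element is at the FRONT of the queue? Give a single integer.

Answer: 73

Derivation:
enqueue(51): queue = [51]
dequeue(): queue = []
enqueue(83): queue = [83]
enqueue(90): queue = [83, 90]
enqueue(81): queue = [83, 90, 81]
dequeue(): queue = [90, 81]
enqueue(78): queue = [90, 81, 78]
enqueue(73): queue = [90, 81, 78, 73]
dequeue(): queue = [81, 78, 73]
enqueue(17): queue = [81, 78, 73, 17]
dequeue(): queue = [78, 73, 17]
enqueue(62): queue = [78, 73, 17, 62]
dequeue(): queue = [73, 17, 62]
enqueue(24): queue = [73, 17, 62, 24]
enqueue(67): queue = [73, 17, 62, 24, 67]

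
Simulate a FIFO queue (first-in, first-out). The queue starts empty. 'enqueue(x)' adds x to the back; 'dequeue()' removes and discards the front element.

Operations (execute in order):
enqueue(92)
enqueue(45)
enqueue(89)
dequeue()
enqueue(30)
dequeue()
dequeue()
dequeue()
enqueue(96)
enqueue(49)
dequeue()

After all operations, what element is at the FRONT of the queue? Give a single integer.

enqueue(92): queue = [92]
enqueue(45): queue = [92, 45]
enqueue(89): queue = [92, 45, 89]
dequeue(): queue = [45, 89]
enqueue(30): queue = [45, 89, 30]
dequeue(): queue = [89, 30]
dequeue(): queue = [30]
dequeue(): queue = []
enqueue(96): queue = [96]
enqueue(49): queue = [96, 49]
dequeue(): queue = [49]

Answer: 49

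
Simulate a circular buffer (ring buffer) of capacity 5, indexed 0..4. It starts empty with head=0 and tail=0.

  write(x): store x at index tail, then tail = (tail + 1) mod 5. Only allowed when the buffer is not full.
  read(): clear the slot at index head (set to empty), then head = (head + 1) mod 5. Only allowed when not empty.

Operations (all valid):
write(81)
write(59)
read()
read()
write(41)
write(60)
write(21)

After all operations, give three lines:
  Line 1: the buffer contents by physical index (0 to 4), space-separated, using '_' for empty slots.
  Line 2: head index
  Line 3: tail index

write(81): buf=[81 _ _ _ _], head=0, tail=1, size=1
write(59): buf=[81 59 _ _ _], head=0, tail=2, size=2
read(): buf=[_ 59 _ _ _], head=1, tail=2, size=1
read(): buf=[_ _ _ _ _], head=2, tail=2, size=0
write(41): buf=[_ _ 41 _ _], head=2, tail=3, size=1
write(60): buf=[_ _ 41 60 _], head=2, tail=4, size=2
write(21): buf=[_ _ 41 60 21], head=2, tail=0, size=3

Answer: _ _ 41 60 21
2
0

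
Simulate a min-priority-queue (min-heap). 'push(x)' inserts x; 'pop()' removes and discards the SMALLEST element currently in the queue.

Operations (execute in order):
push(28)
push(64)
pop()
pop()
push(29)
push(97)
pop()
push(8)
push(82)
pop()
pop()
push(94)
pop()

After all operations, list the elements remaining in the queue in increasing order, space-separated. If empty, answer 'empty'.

Answer: 97

Derivation:
push(28): heap contents = [28]
push(64): heap contents = [28, 64]
pop() → 28: heap contents = [64]
pop() → 64: heap contents = []
push(29): heap contents = [29]
push(97): heap contents = [29, 97]
pop() → 29: heap contents = [97]
push(8): heap contents = [8, 97]
push(82): heap contents = [8, 82, 97]
pop() → 8: heap contents = [82, 97]
pop() → 82: heap contents = [97]
push(94): heap contents = [94, 97]
pop() → 94: heap contents = [97]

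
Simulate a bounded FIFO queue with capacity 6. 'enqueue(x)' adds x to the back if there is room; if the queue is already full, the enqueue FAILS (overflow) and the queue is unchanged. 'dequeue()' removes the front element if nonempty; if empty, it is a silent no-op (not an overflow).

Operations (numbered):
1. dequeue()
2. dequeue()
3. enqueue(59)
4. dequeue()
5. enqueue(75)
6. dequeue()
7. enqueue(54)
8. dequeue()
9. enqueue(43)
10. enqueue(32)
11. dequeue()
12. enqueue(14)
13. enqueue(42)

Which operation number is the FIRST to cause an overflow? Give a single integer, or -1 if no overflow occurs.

1. dequeue(): empty, no-op, size=0
2. dequeue(): empty, no-op, size=0
3. enqueue(59): size=1
4. dequeue(): size=0
5. enqueue(75): size=1
6. dequeue(): size=0
7. enqueue(54): size=1
8. dequeue(): size=0
9. enqueue(43): size=1
10. enqueue(32): size=2
11. dequeue(): size=1
12. enqueue(14): size=2
13. enqueue(42): size=3

Answer: -1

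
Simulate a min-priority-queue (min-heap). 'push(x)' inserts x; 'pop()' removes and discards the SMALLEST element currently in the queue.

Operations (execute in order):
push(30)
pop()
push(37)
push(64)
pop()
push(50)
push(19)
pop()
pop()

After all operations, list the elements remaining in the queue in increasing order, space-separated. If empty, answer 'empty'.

push(30): heap contents = [30]
pop() → 30: heap contents = []
push(37): heap contents = [37]
push(64): heap contents = [37, 64]
pop() → 37: heap contents = [64]
push(50): heap contents = [50, 64]
push(19): heap contents = [19, 50, 64]
pop() → 19: heap contents = [50, 64]
pop() → 50: heap contents = [64]

Answer: 64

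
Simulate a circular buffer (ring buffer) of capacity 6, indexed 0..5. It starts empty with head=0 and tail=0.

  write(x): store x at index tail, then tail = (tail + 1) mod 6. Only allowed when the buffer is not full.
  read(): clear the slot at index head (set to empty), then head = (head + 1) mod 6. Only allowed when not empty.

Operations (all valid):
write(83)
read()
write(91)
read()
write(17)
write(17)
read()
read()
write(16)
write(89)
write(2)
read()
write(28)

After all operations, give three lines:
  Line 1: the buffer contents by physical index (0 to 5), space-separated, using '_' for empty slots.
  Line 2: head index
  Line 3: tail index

Answer: 2 28 _ _ _ 89
5
2

Derivation:
write(83): buf=[83 _ _ _ _ _], head=0, tail=1, size=1
read(): buf=[_ _ _ _ _ _], head=1, tail=1, size=0
write(91): buf=[_ 91 _ _ _ _], head=1, tail=2, size=1
read(): buf=[_ _ _ _ _ _], head=2, tail=2, size=0
write(17): buf=[_ _ 17 _ _ _], head=2, tail=3, size=1
write(17): buf=[_ _ 17 17 _ _], head=2, tail=4, size=2
read(): buf=[_ _ _ 17 _ _], head=3, tail=4, size=1
read(): buf=[_ _ _ _ _ _], head=4, tail=4, size=0
write(16): buf=[_ _ _ _ 16 _], head=4, tail=5, size=1
write(89): buf=[_ _ _ _ 16 89], head=4, tail=0, size=2
write(2): buf=[2 _ _ _ 16 89], head=4, tail=1, size=3
read(): buf=[2 _ _ _ _ 89], head=5, tail=1, size=2
write(28): buf=[2 28 _ _ _ 89], head=5, tail=2, size=3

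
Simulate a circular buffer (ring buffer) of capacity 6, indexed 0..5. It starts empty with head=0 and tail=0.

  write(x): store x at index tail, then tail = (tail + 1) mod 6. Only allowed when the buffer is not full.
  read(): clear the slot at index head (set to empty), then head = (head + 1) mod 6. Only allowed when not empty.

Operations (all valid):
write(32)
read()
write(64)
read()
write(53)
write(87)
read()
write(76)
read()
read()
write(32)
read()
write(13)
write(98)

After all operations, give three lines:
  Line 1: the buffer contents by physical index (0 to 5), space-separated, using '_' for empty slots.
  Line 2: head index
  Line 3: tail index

Answer: 13 98 _ _ _ _
0
2

Derivation:
write(32): buf=[32 _ _ _ _ _], head=0, tail=1, size=1
read(): buf=[_ _ _ _ _ _], head=1, tail=1, size=0
write(64): buf=[_ 64 _ _ _ _], head=1, tail=2, size=1
read(): buf=[_ _ _ _ _ _], head=2, tail=2, size=0
write(53): buf=[_ _ 53 _ _ _], head=2, tail=3, size=1
write(87): buf=[_ _ 53 87 _ _], head=2, tail=4, size=2
read(): buf=[_ _ _ 87 _ _], head=3, tail=4, size=1
write(76): buf=[_ _ _ 87 76 _], head=3, tail=5, size=2
read(): buf=[_ _ _ _ 76 _], head=4, tail=5, size=1
read(): buf=[_ _ _ _ _ _], head=5, tail=5, size=0
write(32): buf=[_ _ _ _ _ 32], head=5, tail=0, size=1
read(): buf=[_ _ _ _ _ _], head=0, tail=0, size=0
write(13): buf=[13 _ _ _ _ _], head=0, tail=1, size=1
write(98): buf=[13 98 _ _ _ _], head=0, tail=2, size=2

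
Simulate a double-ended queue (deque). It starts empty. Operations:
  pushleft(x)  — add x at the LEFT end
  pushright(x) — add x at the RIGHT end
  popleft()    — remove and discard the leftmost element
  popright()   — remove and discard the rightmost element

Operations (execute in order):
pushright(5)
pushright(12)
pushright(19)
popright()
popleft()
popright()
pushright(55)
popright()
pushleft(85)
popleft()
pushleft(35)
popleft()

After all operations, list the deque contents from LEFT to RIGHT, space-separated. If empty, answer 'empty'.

Answer: empty

Derivation:
pushright(5): [5]
pushright(12): [5, 12]
pushright(19): [5, 12, 19]
popright(): [5, 12]
popleft(): [12]
popright(): []
pushright(55): [55]
popright(): []
pushleft(85): [85]
popleft(): []
pushleft(35): [35]
popleft(): []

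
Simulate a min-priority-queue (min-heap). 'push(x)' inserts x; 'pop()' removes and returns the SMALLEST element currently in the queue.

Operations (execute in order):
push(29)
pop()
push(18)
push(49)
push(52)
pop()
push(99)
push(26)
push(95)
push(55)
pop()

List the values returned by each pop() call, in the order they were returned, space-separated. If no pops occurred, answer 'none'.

push(29): heap contents = [29]
pop() → 29: heap contents = []
push(18): heap contents = [18]
push(49): heap contents = [18, 49]
push(52): heap contents = [18, 49, 52]
pop() → 18: heap contents = [49, 52]
push(99): heap contents = [49, 52, 99]
push(26): heap contents = [26, 49, 52, 99]
push(95): heap contents = [26, 49, 52, 95, 99]
push(55): heap contents = [26, 49, 52, 55, 95, 99]
pop() → 26: heap contents = [49, 52, 55, 95, 99]

Answer: 29 18 26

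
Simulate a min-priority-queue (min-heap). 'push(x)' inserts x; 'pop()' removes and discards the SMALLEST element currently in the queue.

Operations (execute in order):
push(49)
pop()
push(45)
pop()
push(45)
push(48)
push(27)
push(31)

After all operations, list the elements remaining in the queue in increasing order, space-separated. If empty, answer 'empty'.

push(49): heap contents = [49]
pop() → 49: heap contents = []
push(45): heap contents = [45]
pop() → 45: heap contents = []
push(45): heap contents = [45]
push(48): heap contents = [45, 48]
push(27): heap contents = [27, 45, 48]
push(31): heap contents = [27, 31, 45, 48]

Answer: 27 31 45 48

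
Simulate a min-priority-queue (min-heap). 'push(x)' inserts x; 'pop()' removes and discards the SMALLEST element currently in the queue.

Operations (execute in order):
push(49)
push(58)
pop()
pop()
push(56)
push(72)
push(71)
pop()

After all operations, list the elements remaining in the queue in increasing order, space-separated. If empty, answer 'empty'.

push(49): heap contents = [49]
push(58): heap contents = [49, 58]
pop() → 49: heap contents = [58]
pop() → 58: heap contents = []
push(56): heap contents = [56]
push(72): heap contents = [56, 72]
push(71): heap contents = [56, 71, 72]
pop() → 56: heap contents = [71, 72]

Answer: 71 72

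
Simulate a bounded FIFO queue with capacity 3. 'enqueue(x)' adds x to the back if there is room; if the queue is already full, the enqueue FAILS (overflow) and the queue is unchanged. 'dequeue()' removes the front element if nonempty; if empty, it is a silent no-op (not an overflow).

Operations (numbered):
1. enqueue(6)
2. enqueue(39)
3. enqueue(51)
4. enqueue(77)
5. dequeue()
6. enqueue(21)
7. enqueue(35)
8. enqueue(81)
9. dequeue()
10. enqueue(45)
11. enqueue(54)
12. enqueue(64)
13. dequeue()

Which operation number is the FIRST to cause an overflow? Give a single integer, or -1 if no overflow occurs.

1. enqueue(6): size=1
2. enqueue(39): size=2
3. enqueue(51): size=3
4. enqueue(77): size=3=cap → OVERFLOW (fail)
5. dequeue(): size=2
6. enqueue(21): size=3
7. enqueue(35): size=3=cap → OVERFLOW (fail)
8. enqueue(81): size=3=cap → OVERFLOW (fail)
9. dequeue(): size=2
10. enqueue(45): size=3
11. enqueue(54): size=3=cap → OVERFLOW (fail)
12. enqueue(64): size=3=cap → OVERFLOW (fail)
13. dequeue(): size=2

Answer: 4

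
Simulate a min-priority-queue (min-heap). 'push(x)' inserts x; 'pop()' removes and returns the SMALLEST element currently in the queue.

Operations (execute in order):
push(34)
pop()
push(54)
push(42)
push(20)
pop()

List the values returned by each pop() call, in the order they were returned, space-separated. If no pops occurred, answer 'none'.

push(34): heap contents = [34]
pop() → 34: heap contents = []
push(54): heap contents = [54]
push(42): heap contents = [42, 54]
push(20): heap contents = [20, 42, 54]
pop() → 20: heap contents = [42, 54]

Answer: 34 20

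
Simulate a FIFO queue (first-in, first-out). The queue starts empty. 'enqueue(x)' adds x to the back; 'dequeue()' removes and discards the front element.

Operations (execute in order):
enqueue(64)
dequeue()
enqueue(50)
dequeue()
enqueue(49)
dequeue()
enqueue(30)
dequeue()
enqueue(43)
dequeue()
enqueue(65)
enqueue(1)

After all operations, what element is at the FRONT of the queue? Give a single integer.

enqueue(64): queue = [64]
dequeue(): queue = []
enqueue(50): queue = [50]
dequeue(): queue = []
enqueue(49): queue = [49]
dequeue(): queue = []
enqueue(30): queue = [30]
dequeue(): queue = []
enqueue(43): queue = [43]
dequeue(): queue = []
enqueue(65): queue = [65]
enqueue(1): queue = [65, 1]

Answer: 65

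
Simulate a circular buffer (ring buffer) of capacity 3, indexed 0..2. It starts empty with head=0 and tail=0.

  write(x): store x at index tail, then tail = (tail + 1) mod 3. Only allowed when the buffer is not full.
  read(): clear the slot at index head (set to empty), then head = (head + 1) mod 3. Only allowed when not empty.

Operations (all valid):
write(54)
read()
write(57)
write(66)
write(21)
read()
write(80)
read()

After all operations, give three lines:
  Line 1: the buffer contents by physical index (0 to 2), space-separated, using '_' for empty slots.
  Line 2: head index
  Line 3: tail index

Answer: 21 80 _
0
2

Derivation:
write(54): buf=[54 _ _], head=0, tail=1, size=1
read(): buf=[_ _ _], head=1, tail=1, size=0
write(57): buf=[_ 57 _], head=1, tail=2, size=1
write(66): buf=[_ 57 66], head=1, tail=0, size=2
write(21): buf=[21 57 66], head=1, tail=1, size=3
read(): buf=[21 _ 66], head=2, tail=1, size=2
write(80): buf=[21 80 66], head=2, tail=2, size=3
read(): buf=[21 80 _], head=0, tail=2, size=2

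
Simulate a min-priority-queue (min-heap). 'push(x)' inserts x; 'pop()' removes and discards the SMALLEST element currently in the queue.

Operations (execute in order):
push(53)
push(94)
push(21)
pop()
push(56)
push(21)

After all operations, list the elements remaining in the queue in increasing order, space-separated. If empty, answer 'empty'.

push(53): heap contents = [53]
push(94): heap contents = [53, 94]
push(21): heap contents = [21, 53, 94]
pop() → 21: heap contents = [53, 94]
push(56): heap contents = [53, 56, 94]
push(21): heap contents = [21, 53, 56, 94]

Answer: 21 53 56 94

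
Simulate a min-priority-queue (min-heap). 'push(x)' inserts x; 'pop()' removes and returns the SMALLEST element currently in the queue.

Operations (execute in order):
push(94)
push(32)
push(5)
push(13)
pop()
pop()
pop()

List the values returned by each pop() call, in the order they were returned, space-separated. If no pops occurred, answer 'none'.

Answer: 5 13 32

Derivation:
push(94): heap contents = [94]
push(32): heap contents = [32, 94]
push(5): heap contents = [5, 32, 94]
push(13): heap contents = [5, 13, 32, 94]
pop() → 5: heap contents = [13, 32, 94]
pop() → 13: heap contents = [32, 94]
pop() → 32: heap contents = [94]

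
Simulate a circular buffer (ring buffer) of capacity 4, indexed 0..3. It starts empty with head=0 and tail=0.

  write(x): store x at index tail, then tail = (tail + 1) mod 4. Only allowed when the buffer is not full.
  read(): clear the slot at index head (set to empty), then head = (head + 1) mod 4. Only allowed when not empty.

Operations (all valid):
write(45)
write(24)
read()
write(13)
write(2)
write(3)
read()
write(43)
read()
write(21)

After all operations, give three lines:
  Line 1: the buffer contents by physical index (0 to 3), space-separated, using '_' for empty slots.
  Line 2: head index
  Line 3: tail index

Answer: 3 43 21 2
3
3

Derivation:
write(45): buf=[45 _ _ _], head=0, tail=1, size=1
write(24): buf=[45 24 _ _], head=0, tail=2, size=2
read(): buf=[_ 24 _ _], head=1, tail=2, size=1
write(13): buf=[_ 24 13 _], head=1, tail=3, size=2
write(2): buf=[_ 24 13 2], head=1, tail=0, size=3
write(3): buf=[3 24 13 2], head=1, tail=1, size=4
read(): buf=[3 _ 13 2], head=2, tail=1, size=3
write(43): buf=[3 43 13 2], head=2, tail=2, size=4
read(): buf=[3 43 _ 2], head=3, tail=2, size=3
write(21): buf=[3 43 21 2], head=3, tail=3, size=4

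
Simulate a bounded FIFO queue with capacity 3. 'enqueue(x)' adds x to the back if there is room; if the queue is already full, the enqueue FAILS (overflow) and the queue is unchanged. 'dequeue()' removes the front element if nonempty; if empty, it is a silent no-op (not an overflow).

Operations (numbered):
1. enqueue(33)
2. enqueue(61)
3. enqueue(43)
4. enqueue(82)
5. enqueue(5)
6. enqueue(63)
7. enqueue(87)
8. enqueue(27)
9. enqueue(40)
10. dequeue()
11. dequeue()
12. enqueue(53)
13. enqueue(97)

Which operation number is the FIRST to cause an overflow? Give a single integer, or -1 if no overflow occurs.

1. enqueue(33): size=1
2. enqueue(61): size=2
3. enqueue(43): size=3
4. enqueue(82): size=3=cap → OVERFLOW (fail)
5. enqueue(5): size=3=cap → OVERFLOW (fail)
6. enqueue(63): size=3=cap → OVERFLOW (fail)
7. enqueue(87): size=3=cap → OVERFLOW (fail)
8. enqueue(27): size=3=cap → OVERFLOW (fail)
9. enqueue(40): size=3=cap → OVERFLOW (fail)
10. dequeue(): size=2
11. dequeue(): size=1
12. enqueue(53): size=2
13. enqueue(97): size=3

Answer: 4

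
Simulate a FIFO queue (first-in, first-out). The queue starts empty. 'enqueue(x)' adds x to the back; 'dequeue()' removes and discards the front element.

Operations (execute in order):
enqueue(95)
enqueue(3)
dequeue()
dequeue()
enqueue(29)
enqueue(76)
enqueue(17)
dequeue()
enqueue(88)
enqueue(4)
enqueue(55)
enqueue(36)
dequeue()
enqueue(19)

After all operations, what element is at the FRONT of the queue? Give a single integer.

enqueue(95): queue = [95]
enqueue(3): queue = [95, 3]
dequeue(): queue = [3]
dequeue(): queue = []
enqueue(29): queue = [29]
enqueue(76): queue = [29, 76]
enqueue(17): queue = [29, 76, 17]
dequeue(): queue = [76, 17]
enqueue(88): queue = [76, 17, 88]
enqueue(4): queue = [76, 17, 88, 4]
enqueue(55): queue = [76, 17, 88, 4, 55]
enqueue(36): queue = [76, 17, 88, 4, 55, 36]
dequeue(): queue = [17, 88, 4, 55, 36]
enqueue(19): queue = [17, 88, 4, 55, 36, 19]

Answer: 17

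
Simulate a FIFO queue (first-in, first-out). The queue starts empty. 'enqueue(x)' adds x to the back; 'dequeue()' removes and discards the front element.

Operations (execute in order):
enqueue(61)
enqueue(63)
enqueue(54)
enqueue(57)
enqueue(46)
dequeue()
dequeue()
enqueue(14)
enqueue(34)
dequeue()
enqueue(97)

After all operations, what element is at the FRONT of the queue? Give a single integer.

Answer: 57

Derivation:
enqueue(61): queue = [61]
enqueue(63): queue = [61, 63]
enqueue(54): queue = [61, 63, 54]
enqueue(57): queue = [61, 63, 54, 57]
enqueue(46): queue = [61, 63, 54, 57, 46]
dequeue(): queue = [63, 54, 57, 46]
dequeue(): queue = [54, 57, 46]
enqueue(14): queue = [54, 57, 46, 14]
enqueue(34): queue = [54, 57, 46, 14, 34]
dequeue(): queue = [57, 46, 14, 34]
enqueue(97): queue = [57, 46, 14, 34, 97]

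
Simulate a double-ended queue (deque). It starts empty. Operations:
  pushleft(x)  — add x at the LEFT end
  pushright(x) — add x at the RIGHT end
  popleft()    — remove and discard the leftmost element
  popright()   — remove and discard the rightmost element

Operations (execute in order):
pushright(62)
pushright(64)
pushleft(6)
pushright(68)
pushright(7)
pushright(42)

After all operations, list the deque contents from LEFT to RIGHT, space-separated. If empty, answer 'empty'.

Answer: 6 62 64 68 7 42

Derivation:
pushright(62): [62]
pushright(64): [62, 64]
pushleft(6): [6, 62, 64]
pushright(68): [6, 62, 64, 68]
pushright(7): [6, 62, 64, 68, 7]
pushright(42): [6, 62, 64, 68, 7, 42]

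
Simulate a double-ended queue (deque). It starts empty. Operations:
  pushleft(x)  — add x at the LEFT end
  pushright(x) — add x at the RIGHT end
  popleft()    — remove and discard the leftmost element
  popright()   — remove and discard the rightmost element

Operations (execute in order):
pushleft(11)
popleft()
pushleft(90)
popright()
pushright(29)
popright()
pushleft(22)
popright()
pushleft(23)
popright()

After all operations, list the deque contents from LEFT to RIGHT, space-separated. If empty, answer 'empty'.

pushleft(11): [11]
popleft(): []
pushleft(90): [90]
popright(): []
pushright(29): [29]
popright(): []
pushleft(22): [22]
popright(): []
pushleft(23): [23]
popright(): []

Answer: empty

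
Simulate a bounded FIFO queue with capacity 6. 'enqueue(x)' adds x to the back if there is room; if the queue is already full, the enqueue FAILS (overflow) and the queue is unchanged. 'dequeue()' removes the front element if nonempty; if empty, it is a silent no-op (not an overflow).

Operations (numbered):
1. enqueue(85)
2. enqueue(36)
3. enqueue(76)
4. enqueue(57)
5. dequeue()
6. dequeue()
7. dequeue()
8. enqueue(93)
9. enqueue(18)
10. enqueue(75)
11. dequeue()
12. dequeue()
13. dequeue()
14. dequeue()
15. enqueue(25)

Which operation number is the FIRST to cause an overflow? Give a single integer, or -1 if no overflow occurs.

Answer: -1

Derivation:
1. enqueue(85): size=1
2. enqueue(36): size=2
3. enqueue(76): size=3
4. enqueue(57): size=4
5. dequeue(): size=3
6. dequeue(): size=2
7. dequeue(): size=1
8. enqueue(93): size=2
9. enqueue(18): size=3
10. enqueue(75): size=4
11. dequeue(): size=3
12. dequeue(): size=2
13. dequeue(): size=1
14. dequeue(): size=0
15. enqueue(25): size=1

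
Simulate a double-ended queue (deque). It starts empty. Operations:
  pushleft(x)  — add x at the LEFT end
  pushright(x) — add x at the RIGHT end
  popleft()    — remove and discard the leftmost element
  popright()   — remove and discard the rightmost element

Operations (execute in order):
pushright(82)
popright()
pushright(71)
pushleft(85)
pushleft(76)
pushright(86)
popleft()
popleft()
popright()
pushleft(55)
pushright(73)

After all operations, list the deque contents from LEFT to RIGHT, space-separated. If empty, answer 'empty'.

Answer: 55 71 73

Derivation:
pushright(82): [82]
popright(): []
pushright(71): [71]
pushleft(85): [85, 71]
pushleft(76): [76, 85, 71]
pushright(86): [76, 85, 71, 86]
popleft(): [85, 71, 86]
popleft(): [71, 86]
popright(): [71]
pushleft(55): [55, 71]
pushright(73): [55, 71, 73]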